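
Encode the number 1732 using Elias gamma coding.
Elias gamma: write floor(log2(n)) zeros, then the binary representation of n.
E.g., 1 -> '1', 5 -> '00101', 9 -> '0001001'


num_bits = floor(log2(1732)) + 1 = 11
leading_zeros = num_bits - 1 = 10
binary(1732) = 11011000100

Elias gamma(1732) = '0000000000' + '11011000100' = 000000000011011000100 (21 bits)


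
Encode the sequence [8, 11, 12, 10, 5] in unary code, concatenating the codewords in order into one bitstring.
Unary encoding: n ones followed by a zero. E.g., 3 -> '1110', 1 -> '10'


Encode each number as n ones followed by a terminating 0:
  8 -> 111111110 (9 bits)
  11 -> 111111111110 (12 bits)
  12 -> 1111111111110 (13 bits)
  10 -> 11111111110 (11 bits)
  5 -> 111110 (6 bits)
Total length = 9 + 12 + 13 + 11 + 6 = 51 bits.

Unary([8, 11, 12, 10, 5]) = 111111110111111111110111111111111011111111110111110 (51 bits)


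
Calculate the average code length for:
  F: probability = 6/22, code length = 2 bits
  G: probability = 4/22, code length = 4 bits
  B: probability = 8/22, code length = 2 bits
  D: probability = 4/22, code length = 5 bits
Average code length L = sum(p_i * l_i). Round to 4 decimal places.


Weighted contributions p_i * l_i:
  F: (6/22) * 2 = 12/22
  G: (4/22) * 4 = 16/22
  B: (8/22) * 2 = 16/22
  D: (4/22) * 5 = 20/22
Sum = (12 + 16 + 16 + 20)/22 = 64/22

L = 64/22 = 2.9091 bits/symbol


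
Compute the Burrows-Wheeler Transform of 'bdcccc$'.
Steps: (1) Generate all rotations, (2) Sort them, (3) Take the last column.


Rotations (sorted):
  0: $bdcccc -> last char: c
  1: bdcccc$ -> last char: $
  2: c$bdccc -> last char: c
  3: cc$bdcc -> last char: c
  4: ccc$bdc -> last char: c
  5: cccc$bd -> last char: d
  6: dcccc$b -> last char: b


BWT = c$cccdb


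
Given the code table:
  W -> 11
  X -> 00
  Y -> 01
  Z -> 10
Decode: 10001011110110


Decoding:
10 -> Z
00 -> X
10 -> Z
11 -> W
11 -> W
01 -> Y
10 -> Z


Result: ZXZWWYZ


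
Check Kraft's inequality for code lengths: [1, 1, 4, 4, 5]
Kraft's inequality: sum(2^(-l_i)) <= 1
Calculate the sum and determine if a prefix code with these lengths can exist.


Sum = 2^(-1) + 2^(-1) + 2^(-4) + 2^(-4) + 2^(-5)
    = 0.5 + 0.5 + 0.0625 + 0.0625 + 0.03125
    = 37/32 = 1.15625
Since 1.15625 > 1, Kraft's inequality is NOT satisfied.
A prefix code with these lengths CANNOT exist.

Kraft sum = 1.15625. Not satisfied.


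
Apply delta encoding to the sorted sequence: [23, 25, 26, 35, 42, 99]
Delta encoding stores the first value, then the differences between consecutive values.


First value: 23
Deltas:
  25 - 23 = 2
  26 - 25 = 1
  35 - 26 = 9
  42 - 35 = 7
  99 - 42 = 57


Delta encoded: [23, 2, 1, 9, 7, 57]


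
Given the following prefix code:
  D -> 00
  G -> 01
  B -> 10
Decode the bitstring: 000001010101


Decoding step by step:
Bits 00 -> D
Bits 00 -> D
Bits 01 -> G
Bits 01 -> G
Bits 01 -> G
Bits 01 -> G


Decoded message: DDGGGG


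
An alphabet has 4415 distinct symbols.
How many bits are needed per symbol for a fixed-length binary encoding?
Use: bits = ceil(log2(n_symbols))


log2(4415) = 12.1082
Bracket: 2^12 = 4096 < 4415 <= 2^13 = 8192
So ceil(log2(4415)) = 13

bits = ceil(log2(4415)) = ceil(12.1082) = 13 bits


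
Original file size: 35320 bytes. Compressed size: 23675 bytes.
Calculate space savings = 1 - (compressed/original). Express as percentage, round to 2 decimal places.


ratio = compressed/original = 23675/35320 = 0.6703
savings = 1 - ratio = 1 - 0.6703 = 0.3297
as a percentage: 0.3297 * 100 = 32.97%

Space savings = 1 - 23675/35320 = 32.97%


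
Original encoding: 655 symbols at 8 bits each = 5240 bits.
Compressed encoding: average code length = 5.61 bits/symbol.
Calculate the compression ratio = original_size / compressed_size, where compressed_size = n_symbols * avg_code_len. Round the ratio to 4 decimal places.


original_size = n_symbols * orig_bits = 655 * 8 = 5240 bits
compressed_size = n_symbols * avg_code_len = 655 * 5.61 = 3674.55 bits
ratio = original_size / compressed_size = 5240 / 3674.55 = 1.426

Compression ratio = 1.426


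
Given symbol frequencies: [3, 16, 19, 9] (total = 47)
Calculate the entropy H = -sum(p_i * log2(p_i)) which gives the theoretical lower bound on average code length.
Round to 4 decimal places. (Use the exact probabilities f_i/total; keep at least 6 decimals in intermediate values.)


Per-symbol terms -p_i * log2(p_i) with p_i = f_i/47:
  p = 3/47 = 0.063830: log2(p) = -3.969626, -p*log2(p) = 0.253380
  p = 16/47 = 0.340426: log2(p) = -1.554589, -p*log2(p) = 0.529222
  p = 19/47 = 0.404255: log2(p) = -1.306661, -p*log2(p) = 0.528225
  p = 9/47 = 0.191489: log2(p) = -2.384664, -p*log2(p) = 0.456638
H = 0.253380 + 0.529222 + 0.528225 + 0.456638 = 1.767465

H = 1.7675 bits/symbol


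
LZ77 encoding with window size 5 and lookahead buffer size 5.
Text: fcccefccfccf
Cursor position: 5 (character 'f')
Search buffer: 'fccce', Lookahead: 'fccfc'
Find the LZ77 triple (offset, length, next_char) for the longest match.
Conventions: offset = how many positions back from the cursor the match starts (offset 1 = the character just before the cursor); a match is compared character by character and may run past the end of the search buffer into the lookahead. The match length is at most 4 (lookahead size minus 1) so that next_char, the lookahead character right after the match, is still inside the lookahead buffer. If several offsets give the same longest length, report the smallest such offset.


Try each offset into the search buffer:
  offset=1 (pos 4, char 'e'): match length 0
  offset=2 (pos 3, char 'c'): match length 0
  offset=3 (pos 2, char 'c'): match length 0
  offset=4 (pos 1, char 'c'): match length 0
  offset=5 (pos 0, char 'f'): match length 3
Longest match has length 3 at offset 5.
next_char = character at position 5 + 3 = 8 -> 'f'

Best match: offset=5, length=3 (matching 'fcc' starting at position 0)
LZ77 triple: (5, 3, 'f')


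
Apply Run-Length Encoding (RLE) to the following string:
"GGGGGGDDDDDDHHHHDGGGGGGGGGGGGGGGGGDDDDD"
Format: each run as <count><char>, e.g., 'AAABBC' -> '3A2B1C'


Scanning runs left to right:
  i=0: run of 'G' x 6 -> '6G'
  i=6: run of 'D' x 6 -> '6D'
  i=12: run of 'H' x 4 -> '4H'
  i=16: run of 'D' x 1 -> '1D'
  i=17: run of 'G' x 17 -> '17G'
  i=34: run of 'D' x 5 -> '5D'

RLE = 6G6D4H1D17G5D


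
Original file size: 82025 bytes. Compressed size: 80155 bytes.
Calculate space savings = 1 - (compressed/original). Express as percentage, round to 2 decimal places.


ratio = compressed/original = 80155/82025 = 0.977202
savings = 1 - ratio = 1 - 0.977202 = 0.022798
as a percentage: 0.022798 * 100 = 2.28%

Space savings = 1 - 80155/82025 = 2.28%


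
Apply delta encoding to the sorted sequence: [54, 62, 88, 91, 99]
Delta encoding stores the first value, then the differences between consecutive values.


First value: 54
Deltas:
  62 - 54 = 8
  88 - 62 = 26
  91 - 88 = 3
  99 - 91 = 8


Delta encoded: [54, 8, 26, 3, 8]


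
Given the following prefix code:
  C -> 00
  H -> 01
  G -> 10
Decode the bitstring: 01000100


Decoding step by step:
Bits 01 -> H
Bits 00 -> C
Bits 01 -> H
Bits 00 -> C


Decoded message: HCHC


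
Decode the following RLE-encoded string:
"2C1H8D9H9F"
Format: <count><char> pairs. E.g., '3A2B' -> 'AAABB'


Expanding each <count><char> pair:
  2C -> 'CC'
  1H -> 'H'
  8D -> 'DDDDDDDD'
  9H -> 'HHHHHHHHH'
  9F -> 'FFFFFFFFF'

Decoded = CCHDDDDDDDDHHHHHHHHHFFFFFFFFF


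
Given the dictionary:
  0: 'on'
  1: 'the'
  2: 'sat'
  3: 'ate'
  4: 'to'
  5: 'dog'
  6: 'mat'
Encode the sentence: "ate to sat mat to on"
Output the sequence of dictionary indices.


Look up each word in the dictionary:
  'ate' -> 3
  'to' -> 4
  'sat' -> 2
  'mat' -> 6
  'to' -> 4
  'on' -> 0

Encoded: [3, 4, 2, 6, 4, 0]


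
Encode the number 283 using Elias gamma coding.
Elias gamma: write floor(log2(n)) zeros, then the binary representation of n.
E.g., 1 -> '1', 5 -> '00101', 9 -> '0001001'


num_bits = floor(log2(283)) + 1 = 9
leading_zeros = num_bits - 1 = 8
binary(283) = 100011011

Elias gamma(283) = '00000000' + '100011011' = 00000000100011011 (17 bits)


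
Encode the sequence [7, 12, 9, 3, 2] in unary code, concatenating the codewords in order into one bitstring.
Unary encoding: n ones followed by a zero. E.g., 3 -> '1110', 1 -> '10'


Encode each number as n ones followed by a terminating 0:
  7 -> 11111110 (8 bits)
  12 -> 1111111111110 (13 bits)
  9 -> 1111111110 (10 bits)
  3 -> 1110 (4 bits)
  2 -> 110 (3 bits)
Total length = 8 + 13 + 10 + 4 + 3 = 38 bits.

Unary([7, 12, 9, 3, 2]) = 11111110111111111111011111111101110110 (38 bits)


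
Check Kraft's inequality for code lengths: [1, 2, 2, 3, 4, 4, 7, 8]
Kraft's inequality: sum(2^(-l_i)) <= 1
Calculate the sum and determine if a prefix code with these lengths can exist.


Sum = 2^(-1) + 2^(-2) + 2^(-2) + 2^(-3) + 2^(-4) + 2^(-4) + 2^(-7) + 2^(-8)
    = 0.5 + 0.25 + 0.25 + 0.125 + 0.0625 + 0.0625 + 0.0078125 + 0.00390625
    = 323/256 = 1.26171875
Since 1.26171875 > 1, Kraft's inequality is NOT satisfied.
A prefix code with these lengths CANNOT exist.

Kraft sum = 1.26171875. Not satisfied.


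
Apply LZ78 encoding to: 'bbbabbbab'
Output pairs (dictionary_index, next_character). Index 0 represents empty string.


LZ78 encoding steps:
Dictionary: {0: ''}
Step 1: w='' (idx 0), next='b' -> output (0, 'b'), add 'b' as idx 1
Step 2: w='b' (idx 1), next='b' -> output (1, 'b'), add 'bb' as idx 2
Step 3: w='' (idx 0), next='a' -> output (0, 'a'), add 'a' as idx 3
Step 4: w='bb' (idx 2), next='b' -> output (2, 'b'), add 'bbb' as idx 4
Step 5: w='a' (idx 3), next='b' -> output (3, 'b'), add 'ab' as idx 5


Encoded: [(0, 'b'), (1, 'b'), (0, 'a'), (2, 'b'), (3, 'b')]


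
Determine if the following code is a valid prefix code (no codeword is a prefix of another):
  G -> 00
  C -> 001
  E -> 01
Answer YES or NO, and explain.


Checking each pair (does one codeword prefix another?):
  G='00' vs C='001': prefix -- VIOLATION

NO -- this is NOT a valid prefix code. G (00) is a prefix of C (001).


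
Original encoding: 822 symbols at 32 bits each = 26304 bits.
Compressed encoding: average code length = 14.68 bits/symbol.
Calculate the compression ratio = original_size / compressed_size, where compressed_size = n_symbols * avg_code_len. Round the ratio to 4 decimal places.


original_size = n_symbols * orig_bits = 822 * 32 = 26304 bits
compressed_size = n_symbols * avg_code_len = 822 * 14.68 = 12066.96 bits
ratio = original_size / compressed_size = 26304 / 12066.96 = 2.1798

Compression ratio = 2.1798


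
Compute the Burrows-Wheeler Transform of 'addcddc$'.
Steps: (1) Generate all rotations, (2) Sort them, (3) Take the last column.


Rotations (sorted):
  0: $addcddc -> last char: c
  1: addcddc$ -> last char: $
  2: c$addcdd -> last char: d
  3: cddc$add -> last char: d
  4: dc$addcd -> last char: d
  5: dcddc$ad -> last char: d
  6: ddc$addc -> last char: c
  7: ddcddc$a -> last char: a


BWT = c$ddddca


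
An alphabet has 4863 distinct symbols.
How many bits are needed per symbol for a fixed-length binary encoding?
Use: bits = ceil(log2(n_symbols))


log2(4863) = 12.2476
Bracket: 2^12 = 4096 < 4863 <= 2^13 = 8192
So ceil(log2(4863)) = 13

bits = ceil(log2(4863)) = ceil(12.2476) = 13 bits


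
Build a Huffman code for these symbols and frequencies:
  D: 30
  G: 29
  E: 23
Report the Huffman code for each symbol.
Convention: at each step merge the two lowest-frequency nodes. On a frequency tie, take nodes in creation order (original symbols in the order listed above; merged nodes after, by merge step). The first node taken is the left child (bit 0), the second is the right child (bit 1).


Huffman tree construction:
Step 1: Merge E(23) + G(29) = 52
Step 2: Merge D(30) + (E+G)(52) = 82
Read each symbol's code off the tree from the root (left child = 0, right child = 1).

Codes:
  D: 0 (length 1)
  G: 11 (length 2)
  E: 10 (length 2)
Average code length: 134/82 = 1.6341 bits/symbol


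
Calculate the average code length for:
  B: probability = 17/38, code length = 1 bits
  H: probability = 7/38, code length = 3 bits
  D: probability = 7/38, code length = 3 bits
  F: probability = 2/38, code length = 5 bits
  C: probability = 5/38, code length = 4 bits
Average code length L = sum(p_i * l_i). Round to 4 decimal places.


Weighted contributions p_i * l_i:
  B: (17/38) * 1 = 17/38
  H: (7/38) * 3 = 21/38
  D: (7/38) * 3 = 21/38
  F: (2/38) * 5 = 10/38
  C: (5/38) * 4 = 20/38
Sum = (17 + 21 + 21 + 10 + 20)/38 = 89/38

L = 89/38 = 2.3421 bits/symbol


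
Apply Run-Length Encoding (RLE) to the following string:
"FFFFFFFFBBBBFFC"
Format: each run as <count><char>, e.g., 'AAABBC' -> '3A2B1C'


Scanning runs left to right:
  i=0: run of 'F' x 8 -> '8F'
  i=8: run of 'B' x 4 -> '4B'
  i=12: run of 'F' x 2 -> '2F'
  i=14: run of 'C' x 1 -> '1C'

RLE = 8F4B2F1C


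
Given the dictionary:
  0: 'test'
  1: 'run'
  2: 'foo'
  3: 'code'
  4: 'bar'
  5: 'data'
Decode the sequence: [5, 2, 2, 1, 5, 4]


Look up each index in the dictionary:
  5 -> 'data'
  2 -> 'foo'
  2 -> 'foo'
  1 -> 'run'
  5 -> 'data'
  4 -> 'bar'

Decoded: "data foo foo run data bar"


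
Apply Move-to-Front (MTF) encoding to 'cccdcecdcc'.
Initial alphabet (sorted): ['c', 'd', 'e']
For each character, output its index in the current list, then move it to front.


MTF encoding:
'c': index 0 in ['c', 'd', 'e'] -> ['c', 'd', 'e']
'c': index 0 in ['c', 'd', 'e'] -> ['c', 'd', 'e']
'c': index 0 in ['c', 'd', 'e'] -> ['c', 'd', 'e']
'd': index 1 in ['c', 'd', 'e'] -> ['d', 'c', 'e']
'c': index 1 in ['d', 'c', 'e'] -> ['c', 'd', 'e']
'e': index 2 in ['c', 'd', 'e'] -> ['e', 'c', 'd']
'c': index 1 in ['e', 'c', 'd'] -> ['c', 'e', 'd']
'd': index 2 in ['c', 'e', 'd'] -> ['d', 'c', 'e']
'c': index 1 in ['d', 'c', 'e'] -> ['c', 'd', 'e']
'c': index 0 in ['c', 'd', 'e'] -> ['c', 'd', 'e']


Output: [0, 0, 0, 1, 1, 2, 1, 2, 1, 0]


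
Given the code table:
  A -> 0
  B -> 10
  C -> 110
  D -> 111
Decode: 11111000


Decoding:
111 -> D
110 -> C
0 -> A
0 -> A


Result: DCAA


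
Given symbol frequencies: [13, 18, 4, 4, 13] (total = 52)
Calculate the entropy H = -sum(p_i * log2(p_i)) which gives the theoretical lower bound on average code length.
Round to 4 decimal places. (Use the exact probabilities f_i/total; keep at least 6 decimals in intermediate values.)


Per-symbol terms -p_i * log2(p_i) with p_i = f_i/52:
  p = 13/52 = 0.250000: log2(p) = -2.000000, -p*log2(p) = 0.500000
  p = 18/52 = 0.346154: log2(p) = -1.530515, -p*log2(p) = 0.529794
  p = 4/52 = 0.076923: log2(p) = -3.700440, -p*log2(p) = 0.284649
  p = 4/52 = 0.076923: log2(p) = -3.700440, -p*log2(p) = 0.284649
  p = 13/52 = 0.250000: log2(p) = -2.000000, -p*log2(p) = 0.500000
H = 0.500000 + 0.529794 + 0.284649 + 0.284649 + 0.500000 = 2.099092

H = 2.0991 bits/symbol


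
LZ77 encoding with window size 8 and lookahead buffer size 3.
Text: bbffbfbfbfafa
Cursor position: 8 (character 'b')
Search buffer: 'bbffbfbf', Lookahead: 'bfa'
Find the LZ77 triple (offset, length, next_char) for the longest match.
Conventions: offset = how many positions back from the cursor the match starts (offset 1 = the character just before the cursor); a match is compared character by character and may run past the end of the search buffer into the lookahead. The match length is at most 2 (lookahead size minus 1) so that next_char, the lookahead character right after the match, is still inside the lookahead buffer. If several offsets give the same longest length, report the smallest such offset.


Try each offset into the search buffer:
  offset=1 (pos 7, char 'f'): match length 0
  offset=2 (pos 6, char 'b'): match length 2
  offset=3 (pos 5, char 'f'): match length 0
  offset=4 (pos 4, char 'b'): match length 2
  offset=5 (pos 3, char 'f'): match length 0
  offset=6 (pos 2, char 'f'): match length 0
  offset=7 (pos 1, char 'b'): match length 2
  offset=8 (pos 0, char 'b'): match length 1
Longest match has length 2, found at offsets 2, 4, 7; take the smallest, offset 2.
next_char = character at position 8 + 2 = 10 -> 'a'

Best match: offset=2, length=2 (matching 'bf' starting at position 6)
LZ77 triple: (2, 2, 'a')


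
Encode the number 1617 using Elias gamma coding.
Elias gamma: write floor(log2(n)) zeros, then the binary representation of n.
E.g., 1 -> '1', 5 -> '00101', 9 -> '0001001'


num_bits = floor(log2(1617)) + 1 = 11
leading_zeros = num_bits - 1 = 10
binary(1617) = 11001010001

Elias gamma(1617) = '0000000000' + '11001010001' = 000000000011001010001 (21 bits)


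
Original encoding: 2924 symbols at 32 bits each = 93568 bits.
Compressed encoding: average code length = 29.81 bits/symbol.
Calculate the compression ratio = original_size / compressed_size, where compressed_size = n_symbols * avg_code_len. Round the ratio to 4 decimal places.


original_size = n_symbols * orig_bits = 2924 * 32 = 93568 bits
compressed_size = n_symbols * avg_code_len = 2924 * 29.81 = 87164.44 bits
ratio = original_size / compressed_size = 93568 / 87164.44 = 1.0735

Compression ratio = 1.0735


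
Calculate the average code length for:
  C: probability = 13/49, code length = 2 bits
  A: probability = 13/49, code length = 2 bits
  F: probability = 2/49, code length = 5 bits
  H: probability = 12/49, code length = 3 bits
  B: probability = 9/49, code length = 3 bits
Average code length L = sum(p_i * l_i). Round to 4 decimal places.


Weighted contributions p_i * l_i:
  C: (13/49) * 2 = 26/49
  A: (13/49) * 2 = 26/49
  F: (2/49) * 5 = 10/49
  H: (12/49) * 3 = 36/49
  B: (9/49) * 3 = 27/49
Sum = (26 + 26 + 10 + 36 + 27)/49 = 125/49

L = 125/49 = 2.5510 bits/symbol


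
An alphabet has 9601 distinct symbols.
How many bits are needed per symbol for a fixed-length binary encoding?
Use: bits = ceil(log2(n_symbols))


log2(9601) = 13.229
Bracket: 2^13 = 8192 < 9601 <= 2^14 = 16384
So ceil(log2(9601)) = 14

bits = ceil(log2(9601)) = ceil(13.229) = 14 bits


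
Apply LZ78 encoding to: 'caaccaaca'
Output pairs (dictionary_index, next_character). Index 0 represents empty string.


LZ78 encoding steps:
Dictionary: {0: ''}
Step 1: w='' (idx 0), next='c' -> output (0, 'c'), add 'c' as idx 1
Step 2: w='' (idx 0), next='a' -> output (0, 'a'), add 'a' as idx 2
Step 3: w='a' (idx 2), next='c' -> output (2, 'c'), add 'ac' as idx 3
Step 4: w='c' (idx 1), next='a' -> output (1, 'a'), add 'ca' as idx 4
Step 5: w='ac' (idx 3), next='a' -> output (3, 'a'), add 'aca' as idx 5


Encoded: [(0, 'c'), (0, 'a'), (2, 'c'), (1, 'a'), (3, 'a')]


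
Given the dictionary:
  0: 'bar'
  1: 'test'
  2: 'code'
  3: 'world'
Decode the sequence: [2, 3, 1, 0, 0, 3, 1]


Look up each index in the dictionary:
  2 -> 'code'
  3 -> 'world'
  1 -> 'test'
  0 -> 'bar'
  0 -> 'bar'
  3 -> 'world'
  1 -> 'test'

Decoded: "code world test bar bar world test"


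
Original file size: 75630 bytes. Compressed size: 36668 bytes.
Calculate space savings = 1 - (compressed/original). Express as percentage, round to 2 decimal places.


ratio = compressed/original = 36668/75630 = 0.484834
savings = 1 - ratio = 1 - 0.484834 = 0.515166
as a percentage: 0.515166 * 100 = 51.52%

Space savings = 1 - 36668/75630 = 51.52%


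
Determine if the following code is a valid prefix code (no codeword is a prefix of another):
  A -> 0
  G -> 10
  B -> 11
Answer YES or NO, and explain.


Checking each pair (does one codeword prefix another?):
  A='0' vs G='10': no prefix
  A='0' vs B='11': no prefix
  G='10' vs A='0': no prefix
  G='10' vs B='11': no prefix
  B='11' vs A='0': no prefix
  B='11' vs G='10': no prefix
No violation found over all pairs.

YES -- this is a valid prefix code. No codeword is a prefix of any other codeword.


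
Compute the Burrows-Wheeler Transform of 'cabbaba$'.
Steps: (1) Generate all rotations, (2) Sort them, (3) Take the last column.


Rotations (sorted):
  0: $cabbaba -> last char: a
  1: a$cabbab -> last char: b
  2: aba$cabb -> last char: b
  3: abbaba$c -> last char: c
  4: ba$cabba -> last char: a
  5: baba$cab -> last char: b
  6: bbaba$ca -> last char: a
  7: cabbaba$ -> last char: $


BWT = abbcaba$


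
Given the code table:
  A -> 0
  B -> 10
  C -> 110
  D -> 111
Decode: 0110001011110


Decoding:
0 -> A
110 -> C
0 -> A
0 -> A
10 -> B
111 -> D
10 -> B


Result: ACAABDB


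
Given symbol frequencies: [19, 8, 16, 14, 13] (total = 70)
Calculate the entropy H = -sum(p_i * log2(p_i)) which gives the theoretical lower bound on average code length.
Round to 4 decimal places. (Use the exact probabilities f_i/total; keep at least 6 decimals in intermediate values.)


Per-symbol terms -p_i * log2(p_i) with p_i = f_i/70:
  p = 19/70 = 0.271429: log2(p) = -1.881356, -p*log2(p) = 0.510654
  p = 8/70 = 0.114286: log2(p) = -3.129283, -p*log2(p) = 0.357632
  p = 16/70 = 0.228571: log2(p) = -2.129283, -p*log2(p) = 0.486693
  p = 14/70 = 0.200000: log2(p) = -2.321928, -p*log2(p) = 0.464386
  p = 13/70 = 0.185714: log2(p) = -2.428843, -p*log2(p) = 0.451071
H = 0.510654 + 0.357632 + 0.486693 + 0.464386 + 0.451071 = 2.270436

H = 2.2704 bits/symbol


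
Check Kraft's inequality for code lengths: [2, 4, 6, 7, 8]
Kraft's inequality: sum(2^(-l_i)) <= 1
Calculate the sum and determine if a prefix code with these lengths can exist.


Sum = 2^(-2) + 2^(-4) + 2^(-6) + 2^(-7) + 2^(-8)
    = 0.25 + 0.0625 + 0.015625 + 0.0078125 + 0.00390625
    = 87/256 = 0.33984375
Since 0.33984375 <= 1, Kraft's inequality IS satisfied.
A prefix code with these lengths CAN exist.

Kraft sum = 0.33984375. Satisfied.


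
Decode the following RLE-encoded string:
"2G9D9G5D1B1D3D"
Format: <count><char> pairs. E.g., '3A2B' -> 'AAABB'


Expanding each <count><char> pair:
  2G -> 'GG'
  9D -> 'DDDDDDDDD'
  9G -> 'GGGGGGGGG'
  5D -> 'DDDDD'
  1B -> 'B'
  1D -> 'D'
  3D -> 'DDD'

Decoded = GGDDDDDDDDDGGGGGGGGGDDDDDBDDDD


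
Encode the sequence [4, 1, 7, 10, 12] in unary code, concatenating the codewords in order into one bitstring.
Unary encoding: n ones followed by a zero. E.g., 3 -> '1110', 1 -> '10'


Encode each number as n ones followed by a terminating 0:
  4 -> 11110 (5 bits)
  1 -> 10 (2 bits)
  7 -> 11111110 (8 bits)
  10 -> 11111111110 (11 bits)
  12 -> 1111111111110 (13 bits)
Total length = 5 + 2 + 8 + 11 + 13 = 39 bits.

Unary([4, 1, 7, 10, 12]) = 111101011111110111111111101111111111110 (39 bits)


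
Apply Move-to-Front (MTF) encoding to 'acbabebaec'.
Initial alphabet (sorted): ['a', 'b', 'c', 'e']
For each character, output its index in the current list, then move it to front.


MTF encoding:
'a': index 0 in ['a', 'b', 'c', 'e'] -> ['a', 'b', 'c', 'e']
'c': index 2 in ['a', 'b', 'c', 'e'] -> ['c', 'a', 'b', 'e']
'b': index 2 in ['c', 'a', 'b', 'e'] -> ['b', 'c', 'a', 'e']
'a': index 2 in ['b', 'c', 'a', 'e'] -> ['a', 'b', 'c', 'e']
'b': index 1 in ['a', 'b', 'c', 'e'] -> ['b', 'a', 'c', 'e']
'e': index 3 in ['b', 'a', 'c', 'e'] -> ['e', 'b', 'a', 'c']
'b': index 1 in ['e', 'b', 'a', 'c'] -> ['b', 'e', 'a', 'c']
'a': index 2 in ['b', 'e', 'a', 'c'] -> ['a', 'b', 'e', 'c']
'e': index 2 in ['a', 'b', 'e', 'c'] -> ['e', 'a', 'b', 'c']
'c': index 3 in ['e', 'a', 'b', 'c'] -> ['c', 'e', 'a', 'b']


Output: [0, 2, 2, 2, 1, 3, 1, 2, 2, 3]


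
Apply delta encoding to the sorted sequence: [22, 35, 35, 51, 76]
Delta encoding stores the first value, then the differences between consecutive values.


First value: 22
Deltas:
  35 - 22 = 13
  35 - 35 = 0
  51 - 35 = 16
  76 - 51 = 25


Delta encoded: [22, 13, 0, 16, 25]


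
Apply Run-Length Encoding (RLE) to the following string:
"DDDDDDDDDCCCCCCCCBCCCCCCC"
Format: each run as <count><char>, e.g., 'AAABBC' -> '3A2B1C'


Scanning runs left to right:
  i=0: run of 'D' x 9 -> '9D'
  i=9: run of 'C' x 8 -> '8C'
  i=17: run of 'B' x 1 -> '1B'
  i=18: run of 'C' x 7 -> '7C'

RLE = 9D8C1B7C


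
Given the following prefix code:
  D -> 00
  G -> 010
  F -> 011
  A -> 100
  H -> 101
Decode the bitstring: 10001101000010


Decoding step by step:
Bits 100 -> A
Bits 011 -> F
Bits 010 -> G
Bits 00 -> D
Bits 010 -> G


Decoded message: AFGDG


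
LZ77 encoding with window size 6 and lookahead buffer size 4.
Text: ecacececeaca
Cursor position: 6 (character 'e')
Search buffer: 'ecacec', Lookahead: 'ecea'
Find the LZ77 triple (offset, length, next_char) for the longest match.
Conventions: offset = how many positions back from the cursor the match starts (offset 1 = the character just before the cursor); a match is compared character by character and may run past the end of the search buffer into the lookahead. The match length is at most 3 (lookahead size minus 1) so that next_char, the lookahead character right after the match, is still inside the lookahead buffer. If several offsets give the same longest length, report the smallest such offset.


Try each offset into the search buffer:
  offset=1 (pos 5, char 'c'): match length 0
  offset=2 (pos 4, char 'e'): match length 3
  offset=3 (pos 3, char 'c'): match length 0
  offset=4 (pos 2, char 'a'): match length 0
  offset=5 (pos 1, char 'c'): match length 0
  offset=6 (pos 0, char 'e'): match length 2
Longest match has length 3 at offset 2.
next_char = character at position 6 + 3 = 9 -> 'a'

Best match: offset=2, length=3 (matching 'ece' starting at position 4)
LZ77 triple: (2, 3, 'a')


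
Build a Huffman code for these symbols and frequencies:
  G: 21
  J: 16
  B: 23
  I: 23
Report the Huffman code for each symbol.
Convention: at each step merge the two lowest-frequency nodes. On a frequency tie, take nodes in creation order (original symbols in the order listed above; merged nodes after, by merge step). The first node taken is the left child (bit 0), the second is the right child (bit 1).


Huffman tree construction:
Step 1: Merge J(16) + G(21) = 37
Step 2: Merge B(23) + I(23) = 46
Step 3: Merge (J+G)(37) + (B+I)(46) = 83
Read each symbol's code off the tree from the root (left child = 0, right child = 1).

Codes:
  G: 01 (length 2)
  J: 00 (length 2)
  B: 10 (length 2)
  I: 11 (length 2)
Average code length: 166/83 = 2.0000 bits/symbol


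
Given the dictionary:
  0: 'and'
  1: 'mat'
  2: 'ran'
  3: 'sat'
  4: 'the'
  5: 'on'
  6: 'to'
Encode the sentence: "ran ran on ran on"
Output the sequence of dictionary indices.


Look up each word in the dictionary:
  'ran' -> 2
  'ran' -> 2
  'on' -> 5
  'ran' -> 2
  'on' -> 5

Encoded: [2, 2, 5, 2, 5]


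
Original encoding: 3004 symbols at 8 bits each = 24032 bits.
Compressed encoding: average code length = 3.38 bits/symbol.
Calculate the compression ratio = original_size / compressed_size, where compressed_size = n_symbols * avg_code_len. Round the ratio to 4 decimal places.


original_size = n_symbols * orig_bits = 3004 * 8 = 24032 bits
compressed_size = n_symbols * avg_code_len = 3004 * 3.38 = 10153.52 bits
ratio = original_size / compressed_size = 24032 / 10153.52 = 2.3669

Compression ratio = 2.3669


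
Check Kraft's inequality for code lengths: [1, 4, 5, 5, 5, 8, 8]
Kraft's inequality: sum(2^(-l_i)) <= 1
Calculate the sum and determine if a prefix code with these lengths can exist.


Sum = 2^(-1) + 2^(-4) + 2^(-5) + 2^(-5) + 2^(-5) + 2^(-8) + 2^(-8)
    = 0.5 + 0.0625 + 0.03125 + 0.03125 + 0.03125 + 0.00390625 + 0.00390625
    = 170/256 = 0.6640625
Since 0.6640625 <= 1, Kraft's inequality IS satisfied.
A prefix code with these lengths CAN exist.

Kraft sum = 0.6640625. Satisfied.


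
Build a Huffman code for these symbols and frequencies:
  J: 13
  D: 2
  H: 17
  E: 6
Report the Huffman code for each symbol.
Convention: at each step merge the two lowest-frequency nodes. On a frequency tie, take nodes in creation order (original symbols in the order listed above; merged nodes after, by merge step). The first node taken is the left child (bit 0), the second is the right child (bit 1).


Huffman tree construction:
Step 1: Merge D(2) + E(6) = 8
Step 2: Merge (D+E)(8) + J(13) = 21
Step 3: Merge H(17) + ((D+E)+J)(21) = 38
Read each symbol's code off the tree from the root (left child = 0, right child = 1).

Codes:
  J: 11 (length 2)
  D: 100 (length 3)
  H: 0 (length 1)
  E: 101 (length 3)
Average code length: 67/38 = 1.7632 bits/symbol


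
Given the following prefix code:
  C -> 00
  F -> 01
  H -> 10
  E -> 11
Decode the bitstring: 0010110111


Decoding step by step:
Bits 00 -> C
Bits 10 -> H
Bits 11 -> E
Bits 01 -> F
Bits 11 -> E


Decoded message: CHEFE


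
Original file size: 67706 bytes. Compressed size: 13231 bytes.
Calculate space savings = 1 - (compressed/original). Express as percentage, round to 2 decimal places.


ratio = compressed/original = 13231/67706 = 0.195418
savings = 1 - ratio = 1 - 0.195418 = 0.804582
as a percentage: 0.804582 * 100 = 80.46%

Space savings = 1 - 13231/67706 = 80.46%


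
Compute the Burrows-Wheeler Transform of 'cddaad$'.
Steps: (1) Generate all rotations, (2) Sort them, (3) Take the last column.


Rotations (sorted):
  0: $cddaad -> last char: d
  1: aad$cdd -> last char: d
  2: ad$cdda -> last char: a
  3: cddaad$ -> last char: $
  4: d$cddaa -> last char: a
  5: daad$cd -> last char: d
  6: ddaad$c -> last char: c


BWT = dda$adc


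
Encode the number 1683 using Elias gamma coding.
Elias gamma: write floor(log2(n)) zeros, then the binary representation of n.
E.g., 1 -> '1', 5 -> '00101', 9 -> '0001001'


num_bits = floor(log2(1683)) + 1 = 11
leading_zeros = num_bits - 1 = 10
binary(1683) = 11010010011

Elias gamma(1683) = '0000000000' + '11010010011' = 000000000011010010011 (21 bits)


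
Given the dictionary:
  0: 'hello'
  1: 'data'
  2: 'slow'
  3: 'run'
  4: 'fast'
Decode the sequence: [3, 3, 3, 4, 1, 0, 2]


Look up each index in the dictionary:
  3 -> 'run'
  3 -> 'run'
  3 -> 'run'
  4 -> 'fast'
  1 -> 'data'
  0 -> 'hello'
  2 -> 'slow'

Decoded: "run run run fast data hello slow"


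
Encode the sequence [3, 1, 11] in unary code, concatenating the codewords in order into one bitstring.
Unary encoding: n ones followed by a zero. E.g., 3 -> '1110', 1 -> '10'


Encode each number as n ones followed by a terminating 0:
  3 -> 1110 (4 bits)
  1 -> 10 (2 bits)
  11 -> 111111111110 (12 bits)
Total length = 4 + 2 + 12 = 18 bits.

Unary([3, 1, 11]) = 111010111111111110 (18 bits)


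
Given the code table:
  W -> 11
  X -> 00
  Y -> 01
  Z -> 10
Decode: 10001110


Decoding:
10 -> Z
00 -> X
11 -> W
10 -> Z


Result: ZXWZ


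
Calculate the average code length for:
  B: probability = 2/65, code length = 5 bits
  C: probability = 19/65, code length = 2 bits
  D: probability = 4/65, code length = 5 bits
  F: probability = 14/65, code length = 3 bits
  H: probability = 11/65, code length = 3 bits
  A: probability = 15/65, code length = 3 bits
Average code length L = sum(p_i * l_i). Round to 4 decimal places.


Weighted contributions p_i * l_i:
  B: (2/65) * 5 = 10/65
  C: (19/65) * 2 = 38/65
  D: (4/65) * 5 = 20/65
  F: (14/65) * 3 = 42/65
  H: (11/65) * 3 = 33/65
  A: (15/65) * 3 = 45/65
Sum = (10 + 38 + 20 + 42 + 33 + 45)/65 = 188/65

L = 188/65 = 2.8923 bits/symbol


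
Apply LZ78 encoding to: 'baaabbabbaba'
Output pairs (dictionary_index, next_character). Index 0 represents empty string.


LZ78 encoding steps:
Dictionary: {0: ''}
Step 1: w='' (idx 0), next='b' -> output (0, 'b'), add 'b' as idx 1
Step 2: w='' (idx 0), next='a' -> output (0, 'a'), add 'a' as idx 2
Step 3: w='a' (idx 2), next='a' -> output (2, 'a'), add 'aa' as idx 3
Step 4: w='b' (idx 1), next='b' -> output (1, 'b'), add 'bb' as idx 4
Step 5: w='a' (idx 2), next='b' -> output (2, 'b'), add 'ab' as idx 5
Step 6: w='b' (idx 1), next='a' -> output (1, 'a'), add 'ba' as idx 6
Step 7: w='ba' (idx 6), end of input -> output (6, '')


Encoded: [(0, 'b'), (0, 'a'), (2, 'a'), (1, 'b'), (2, 'b'), (1, 'a'), (6, '')]


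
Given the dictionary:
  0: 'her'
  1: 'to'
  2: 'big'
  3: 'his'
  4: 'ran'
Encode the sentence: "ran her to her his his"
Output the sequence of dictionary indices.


Look up each word in the dictionary:
  'ran' -> 4
  'her' -> 0
  'to' -> 1
  'her' -> 0
  'his' -> 3
  'his' -> 3

Encoded: [4, 0, 1, 0, 3, 3]


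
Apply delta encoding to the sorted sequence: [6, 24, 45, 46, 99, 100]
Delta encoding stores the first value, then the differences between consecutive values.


First value: 6
Deltas:
  24 - 6 = 18
  45 - 24 = 21
  46 - 45 = 1
  99 - 46 = 53
  100 - 99 = 1


Delta encoded: [6, 18, 21, 1, 53, 1]


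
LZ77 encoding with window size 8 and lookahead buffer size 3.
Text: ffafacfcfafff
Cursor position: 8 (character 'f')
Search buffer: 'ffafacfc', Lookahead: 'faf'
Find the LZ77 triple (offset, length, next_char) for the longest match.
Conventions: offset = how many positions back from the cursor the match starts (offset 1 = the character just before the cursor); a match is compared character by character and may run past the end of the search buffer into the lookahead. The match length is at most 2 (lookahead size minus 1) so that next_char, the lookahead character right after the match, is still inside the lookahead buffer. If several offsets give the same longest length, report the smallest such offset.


Try each offset into the search buffer:
  offset=1 (pos 7, char 'c'): match length 0
  offset=2 (pos 6, char 'f'): match length 1
  offset=3 (pos 5, char 'c'): match length 0
  offset=4 (pos 4, char 'a'): match length 0
  offset=5 (pos 3, char 'f'): match length 2
  offset=6 (pos 2, char 'a'): match length 0
  offset=7 (pos 1, char 'f'): match length 2
  offset=8 (pos 0, char 'f'): match length 1
Longest match has length 2, found at offsets 5, 7; take the smallest, offset 5.
next_char = character at position 8 + 2 = 10 -> 'f'

Best match: offset=5, length=2 (matching 'fa' starting at position 3)
LZ77 triple: (5, 2, 'f')


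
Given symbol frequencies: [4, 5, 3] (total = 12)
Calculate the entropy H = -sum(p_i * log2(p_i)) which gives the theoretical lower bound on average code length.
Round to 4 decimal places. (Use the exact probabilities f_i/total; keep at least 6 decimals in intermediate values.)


Per-symbol terms -p_i * log2(p_i) with p_i = f_i/12:
  p = 4/12 = 0.333333: log2(p) = -1.584963, -p*log2(p) = 0.528321
  p = 5/12 = 0.416667: log2(p) = -1.263034, -p*log2(p) = 0.526264
  p = 3/12 = 0.250000: log2(p) = -2.000000, -p*log2(p) = 0.500000
H = 0.528321 + 0.526264 + 0.500000 = 1.554585

H = 1.5546 bits/symbol


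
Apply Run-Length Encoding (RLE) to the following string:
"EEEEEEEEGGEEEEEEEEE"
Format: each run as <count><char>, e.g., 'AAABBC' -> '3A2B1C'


Scanning runs left to right:
  i=0: run of 'E' x 8 -> '8E'
  i=8: run of 'G' x 2 -> '2G'
  i=10: run of 'E' x 9 -> '9E'

RLE = 8E2G9E


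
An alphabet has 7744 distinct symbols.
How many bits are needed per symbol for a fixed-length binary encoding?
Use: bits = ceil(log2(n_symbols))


log2(7744) = 12.9189
Bracket: 2^12 = 4096 < 7744 <= 2^13 = 8192
So ceil(log2(7744)) = 13

bits = ceil(log2(7744)) = ceil(12.9189) = 13 bits


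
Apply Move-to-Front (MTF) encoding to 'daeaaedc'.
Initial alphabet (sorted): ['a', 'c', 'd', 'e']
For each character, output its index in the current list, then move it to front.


MTF encoding:
'd': index 2 in ['a', 'c', 'd', 'e'] -> ['d', 'a', 'c', 'e']
'a': index 1 in ['d', 'a', 'c', 'e'] -> ['a', 'd', 'c', 'e']
'e': index 3 in ['a', 'd', 'c', 'e'] -> ['e', 'a', 'd', 'c']
'a': index 1 in ['e', 'a', 'd', 'c'] -> ['a', 'e', 'd', 'c']
'a': index 0 in ['a', 'e', 'd', 'c'] -> ['a', 'e', 'd', 'c']
'e': index 1 in ['a', 'e', 'd', 'c'] -> ['e', 'a', 'd', 'c']
'd': index 2 in ['e', 'a', 'd', 'c'] -> ['d', 'e', 'a', 'c']
'c': index 3 in ['d', 'e', 'a', 'c'] -> ['c', 'd', 'e', 'a']


Output: [2, 1, 3, 1, 0, 1, 2, 3]


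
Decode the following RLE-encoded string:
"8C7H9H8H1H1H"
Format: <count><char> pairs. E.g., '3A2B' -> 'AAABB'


Expanding each <count><char> pair:
  8C -> 'CCCCCCCC'
  7H -> 'HHHHHHH'
  9H -> 'HHHHHHHHH'
  8H -> 'HHHHHHHH'
  1H -> 'H'
  1H -> 'H'

Decoded = CCCCCCCCHHHHHHHHHHHHHHHHHHHHHHHHHH


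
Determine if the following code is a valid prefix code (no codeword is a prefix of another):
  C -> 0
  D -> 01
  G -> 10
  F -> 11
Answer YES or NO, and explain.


Checking each pair (does one codeword prefix another?):
  C='0' vs D='01': prefix -- VIOLATION

NO -- this is NOT a valid prefix code. C (0) is a prefix of D (01).


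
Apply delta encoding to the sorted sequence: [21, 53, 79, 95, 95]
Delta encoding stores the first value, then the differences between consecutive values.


First value: 21
Deltas:
  53 - 21 = 32
  79 - 53 = 26
  95 - 79 = 16
  95 - 95 = 0


Delta encoded: [21, 32, 26, 16, 0]


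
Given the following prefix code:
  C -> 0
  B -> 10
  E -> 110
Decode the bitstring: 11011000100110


Decoding step by step:
Bits 110 -> E
Bits 110 -> E
Bits 0 -> C
Bits 0 -> C
Bits 10 -> B
Bits 0 -> C
Bits 110 -> E


Decoded message: EECCBCE


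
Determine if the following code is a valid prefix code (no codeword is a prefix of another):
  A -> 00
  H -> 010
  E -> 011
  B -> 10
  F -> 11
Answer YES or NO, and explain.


Checking each pair (does one codeword prefix another?):
  A='00' vs H='010': no prefix
  A='00' vs E='011': no prefix
  A='00' vs B='10': no prefix
  A='00' vs F='11': no prefix
  H='010' vs A='00': no prefix
  H='010' vs E='011': no prefix
  H='010' vs B='10': no prefix
  H='010' vs F='11': no prefix
  E='011' vs A='00': no prefix
  E='011' vs H='010': no prefix
  E='011' vs B='10': no prefix
  E='011' vs F='11': no prefix
  B='10' vs A='00': no prefix
  B='10' vs H='010': no prefix
  B='10' vs E='011': no prefix
  B='10' vs F='11': no prefix
  F='11' vs A='00': no prefix
  F='11' vs H='010': no prefix
  F='11' vs E='011': no prefix
  F='11' vs B='10': no prefix
No violation found over all pairs.

YES -- this is a valid prefix code. No codeword is a prefix of any other codeword.


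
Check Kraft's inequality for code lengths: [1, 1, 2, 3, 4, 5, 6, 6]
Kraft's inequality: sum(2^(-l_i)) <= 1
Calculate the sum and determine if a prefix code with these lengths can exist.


Sum = 2^(-1) + 2^(-1) + 2^(-2) + 2^(-3) + 2^(-4) + 2^(-5) + 2^(-6) + 2^(-6)
    = 0.5 + 0.5 + 0.25 + 0.125 + 0.0625 + 0.03125 + 0.015625 + 0.015625
    = 96/64 = 1.5
Since 1.5 > 1, Kraft's inequality is NOT satisfied.
A prefix code with these lengths CANNOT exist.

Kraft sum = 1.5. Not satisfied.


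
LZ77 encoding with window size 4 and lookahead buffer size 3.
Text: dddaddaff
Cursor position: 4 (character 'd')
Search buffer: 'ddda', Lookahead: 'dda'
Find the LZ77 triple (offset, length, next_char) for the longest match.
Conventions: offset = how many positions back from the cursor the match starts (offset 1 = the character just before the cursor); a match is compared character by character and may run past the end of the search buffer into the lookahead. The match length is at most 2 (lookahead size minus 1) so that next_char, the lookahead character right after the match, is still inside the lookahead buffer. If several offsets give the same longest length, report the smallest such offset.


Try each offset into the search buffer:
  offset=1 (pos 3, char 'a'): match length 0
  offset=2 (pos 2, char 'd'): match length 1
  offset=3 (pos 1, char 'd'): match length 2
  offset=4 (pos 0, char 'd'): match length 2
Longest match has length 2, found at offsets 3, 4; take the smallest, offset 3.
next_char = character at position 4 + 2 = 6 -> 'a'

Best match: offset=3, length=2 (matching 'dd' starting at position 1)
LZ77 triple: (3, 2, 'a')


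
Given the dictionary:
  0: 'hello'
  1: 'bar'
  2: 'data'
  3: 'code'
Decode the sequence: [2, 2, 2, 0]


Look up each index in the dictionary:
  2 -> 'data'
  2 -> 'data'
  2 -> 'data'
  0 -> 'hello'

Decoded: "data data data hello"


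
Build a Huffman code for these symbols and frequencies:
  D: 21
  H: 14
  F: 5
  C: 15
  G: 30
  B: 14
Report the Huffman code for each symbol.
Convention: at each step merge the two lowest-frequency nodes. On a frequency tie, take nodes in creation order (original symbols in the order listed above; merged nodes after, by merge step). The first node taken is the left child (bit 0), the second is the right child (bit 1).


Huffman tree construction:
Step 1: Merge F(5) + H(14) = 19
Step 2: Merge B(14) + C(15) = 29
Step 3: Merge (F+H)(19) + D(21) = 40
Step 4: Merge (B+C)(29) + G(30) = 59
Step 5: Merge ((F+H)+D)(40) + ((B+C)+G)(59) = 99
Read each symbol's code off the tree from the root (left child = 0, right child = 1).

Codes:
  D: 01 (length 2)
  H: 001 (length 3)
  F: 000 (length 3)
  C: 101 (length 3)
  G: 11 (length 2)
  B: 100 (length 3)
Average code length: 246/99 = 2.4848 bits/symbol
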